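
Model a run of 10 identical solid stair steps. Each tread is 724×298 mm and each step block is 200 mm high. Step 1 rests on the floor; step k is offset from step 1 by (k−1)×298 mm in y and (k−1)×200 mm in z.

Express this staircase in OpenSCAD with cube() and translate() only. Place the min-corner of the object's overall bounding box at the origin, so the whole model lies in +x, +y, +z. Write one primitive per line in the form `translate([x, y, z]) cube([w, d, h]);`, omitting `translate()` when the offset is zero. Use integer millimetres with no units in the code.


cube([724, 298, 200]);
translate([0, 298, 200]) cube([724, 298, 200]);
translate([0, 596, 400]) cube([724, 298, 200]);
translate([0, 894, 600]) cube([724, 298, 200]);
translate([0, 1192, 800]) cube([724, 298, 200]);
translate([0, 1490, 1000]) cube([724, 298, 200]);
translate([0, 1788, 1200]) cube([724, 298, 200]);
translate([0, 2086, 1400]) cube([724, 298, 200]);
translate([0, 2384, 1600]) cube([724, 298, 200]);
translate([0, 2682, 1800]) cube([724, 298, 200]);


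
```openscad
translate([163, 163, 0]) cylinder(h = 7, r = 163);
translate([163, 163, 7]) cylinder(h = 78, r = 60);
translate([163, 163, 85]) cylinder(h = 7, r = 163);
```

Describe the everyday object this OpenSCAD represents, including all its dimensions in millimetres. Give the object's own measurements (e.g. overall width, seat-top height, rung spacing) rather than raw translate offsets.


A spool: two coaxial disc flanges of radius 163 mm and thickness 7 mm, joined by a core cylinder of radius 60 mm and height 78 mm. The lower flange rests on z = 0 and the three cylinders share a vertical axis.


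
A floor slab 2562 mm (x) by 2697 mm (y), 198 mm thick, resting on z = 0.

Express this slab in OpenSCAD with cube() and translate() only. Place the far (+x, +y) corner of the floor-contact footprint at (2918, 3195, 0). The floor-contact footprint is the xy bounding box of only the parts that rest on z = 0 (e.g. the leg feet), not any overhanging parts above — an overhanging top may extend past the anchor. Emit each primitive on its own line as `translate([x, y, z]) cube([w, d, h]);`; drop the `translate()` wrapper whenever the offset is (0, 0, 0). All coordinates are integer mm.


translate([356, 498, 0]) cube([2562, 2697, 198]);


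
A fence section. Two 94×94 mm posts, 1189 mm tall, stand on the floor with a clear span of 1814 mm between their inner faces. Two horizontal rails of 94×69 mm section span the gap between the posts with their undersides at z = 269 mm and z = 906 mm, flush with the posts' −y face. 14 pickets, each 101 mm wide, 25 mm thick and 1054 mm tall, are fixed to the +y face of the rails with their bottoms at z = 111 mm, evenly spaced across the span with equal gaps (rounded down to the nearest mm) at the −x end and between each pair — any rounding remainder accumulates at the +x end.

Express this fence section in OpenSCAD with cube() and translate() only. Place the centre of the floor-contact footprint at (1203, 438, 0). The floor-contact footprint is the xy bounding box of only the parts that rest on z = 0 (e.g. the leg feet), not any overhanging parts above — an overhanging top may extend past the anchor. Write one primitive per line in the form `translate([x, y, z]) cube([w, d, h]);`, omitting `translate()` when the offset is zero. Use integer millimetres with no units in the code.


translate([202, 391, 0]) cube([94, 94, 1189]);
translate([2110, 391, 0]) cube([94, 94, 1189]);
translate([296, 391, 269]) cube([1814, 94, 69]);
translate([296, 391, 906]) cube([1814, 94, 69]);
translate([322, 485, 111]) cube([101, 25, 1054]);
translate([449, 485, 111]) cube([101, 25, 1054]);
translate([576, 485, 111]) cube([101, 25, 1054]);
translate([703, 485, 111]) cube([101, 25, 1054]);
translate([830, 485, 111]) cube([101, 25, 1054]);
translate([957, 485, 111]) cube([101, 25, 1054]);
translate([1084, 485, 111]) cube([101, 25, 1054]);
translate([1211, 485, 111]) cube([101, 25, 1054]);
translate([1338, 485, 111]) cube([101, 25, 1054]);
translate([1465, 485, 111]) cube([101, 25, 1054]);
translate([1592, 485, 111]) cube([101, 25, 1054]);
translate([1719, 485, 111]) cube([101, 25, 1054]);
translate([1846, 485, 111]) cube([101, 25, 1054]);
translate([1973, 485, 111]) cube([101, 25, 1054]);


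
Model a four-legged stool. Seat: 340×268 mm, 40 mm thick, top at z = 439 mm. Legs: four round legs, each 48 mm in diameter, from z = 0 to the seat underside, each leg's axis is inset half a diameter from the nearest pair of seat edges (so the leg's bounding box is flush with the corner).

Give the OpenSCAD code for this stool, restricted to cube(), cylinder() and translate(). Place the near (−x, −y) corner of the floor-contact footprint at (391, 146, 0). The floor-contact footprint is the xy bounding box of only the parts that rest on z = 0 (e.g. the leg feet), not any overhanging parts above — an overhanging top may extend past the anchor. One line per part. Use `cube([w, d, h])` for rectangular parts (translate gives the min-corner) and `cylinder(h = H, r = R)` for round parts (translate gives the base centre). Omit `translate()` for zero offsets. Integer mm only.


translate([391, 146, 399]) cube([340, 268, 40]);
translate([415, 170, 0]) cylinder(h = 399, r = 24);
translate([707, 170, 0]) cylinder(h = 399, r = 24);
translate([415, 390, 0]) cylinder(h = 399, r = 24);
translate([707, 390, 0]) cylinder(h = 399, r = 24);


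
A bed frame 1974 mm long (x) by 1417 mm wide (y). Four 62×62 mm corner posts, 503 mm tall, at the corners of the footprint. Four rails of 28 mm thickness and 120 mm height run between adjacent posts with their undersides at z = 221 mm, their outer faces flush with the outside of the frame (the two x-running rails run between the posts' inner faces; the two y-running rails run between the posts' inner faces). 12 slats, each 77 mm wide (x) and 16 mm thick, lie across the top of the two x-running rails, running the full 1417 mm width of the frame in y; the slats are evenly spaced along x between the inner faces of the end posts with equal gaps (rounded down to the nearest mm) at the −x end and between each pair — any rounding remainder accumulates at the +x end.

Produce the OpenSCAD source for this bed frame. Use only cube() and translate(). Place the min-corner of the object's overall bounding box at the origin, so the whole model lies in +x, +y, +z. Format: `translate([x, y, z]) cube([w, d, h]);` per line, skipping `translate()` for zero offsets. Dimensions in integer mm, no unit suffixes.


// slat z = rail_z + rail_h = 221 + 120 = 341
// slat gap = ⌊(1850 − 12·77) / 13⌋ = 71
cube([62, 62, 503]);
translate([0, 1355, 0]) cube([62, 62, 503]);
translate([1912, 0, 0]) cube([62, 62, 503]);
translate([1912, 1355, 0]) cube([62, 62, 503]);
translate([62, 0, 221]) cube([1850, 28, 120]);
translate([62, 1389, 221]) cube([1850, 28, 120]);
translate([0, 62, 221]) cube([28, 1293, 120]);
translate([1946, 62, 221]) cube([28, 1293, 120]);
translate([133, 0, 341]) cube([77, 1417, 16]);
translate([281, 0, 341]) cube([77, 1417, 16]);
translate([429, 0, 341]) cube([77, 1417, 16]);
translate([577, 0, 341]) cube([77, 1417, 16]);
translate([725, 0, 341]) cube([77, 1417, 16]);
translate([873, 0, 341]) cube([77, 1417, 16]);
translate([1021, 0, 341]) cube([77, 1417, 16]);
translate([1169, 0, 341]) cube([77, 1417, 16]);
translate([1317, 0, 341]) cube([77, 1417, 16]);
translate([1465, 0, 341]) cube([77, 1417, 16]);
translate([1613, 0, 341]) cube([77, 1417, 16]);
translate([1761, 0, 341]) cube([77, 1417, 16]);


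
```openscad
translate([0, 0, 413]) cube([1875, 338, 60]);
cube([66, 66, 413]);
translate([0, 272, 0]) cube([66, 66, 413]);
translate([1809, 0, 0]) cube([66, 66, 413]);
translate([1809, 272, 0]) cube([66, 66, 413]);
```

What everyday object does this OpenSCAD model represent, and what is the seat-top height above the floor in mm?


A bench. The seat-top height is 473 mm.

A long slab on four corner posts — a bench. The slab sits at z = 413 with thickness 60, so the top is 413 + 60 = 473 mm.


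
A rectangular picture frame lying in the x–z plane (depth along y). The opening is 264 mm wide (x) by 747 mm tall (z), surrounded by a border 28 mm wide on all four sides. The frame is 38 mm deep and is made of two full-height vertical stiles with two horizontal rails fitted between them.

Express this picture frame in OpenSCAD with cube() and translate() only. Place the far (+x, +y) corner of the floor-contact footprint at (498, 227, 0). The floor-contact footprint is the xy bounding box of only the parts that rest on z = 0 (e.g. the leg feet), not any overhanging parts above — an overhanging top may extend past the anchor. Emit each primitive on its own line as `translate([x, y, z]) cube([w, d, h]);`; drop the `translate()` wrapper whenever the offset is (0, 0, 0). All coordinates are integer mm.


translate([178, 189, 0]) cube([28, 38, 803]);
translate([470, 189, 0]) cube([28, 38, 803]);
translate([206, 189, 0]) cube([264, 38, 28]);
translate([206, 189, 775]) cube([264, 38, 28]);


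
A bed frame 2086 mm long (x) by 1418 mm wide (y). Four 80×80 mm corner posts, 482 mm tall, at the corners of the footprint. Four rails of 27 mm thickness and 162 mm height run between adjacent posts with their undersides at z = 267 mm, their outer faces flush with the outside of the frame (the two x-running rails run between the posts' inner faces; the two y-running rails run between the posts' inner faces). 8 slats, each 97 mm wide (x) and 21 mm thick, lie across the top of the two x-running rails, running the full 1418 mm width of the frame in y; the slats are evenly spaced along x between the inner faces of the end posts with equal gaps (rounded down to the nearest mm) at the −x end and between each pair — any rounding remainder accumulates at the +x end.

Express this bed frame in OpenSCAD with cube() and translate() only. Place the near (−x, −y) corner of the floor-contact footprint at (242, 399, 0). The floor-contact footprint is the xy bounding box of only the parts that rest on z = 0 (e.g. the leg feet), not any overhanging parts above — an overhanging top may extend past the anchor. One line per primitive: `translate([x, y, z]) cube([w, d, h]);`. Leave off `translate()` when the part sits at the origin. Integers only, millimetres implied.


translate([242, 399, 0]) cube([80, 80, 482]);
translate([242, 1737, 0]) cube([80, 80, 482]);
translate([2248, 399, 0]) cube([80, 80, 482]);
translate([2248, 1737, 0]) cube([80, 80, 482]);
translate([322, 399, 267]) cube([1926, 27, 162]);
translate([322, 1790, 267]) cube([1926, 27, 162]);
translate([242, 479, 267]) cube([27, 1258, 162]);
translate([2301, 479, 267]) cube([27, 1258, 162]);
translate([449, 399, 429]) cube([97, 1418, 21]);
translate([673, 399, 429]) cube([97, 1418, 21]);
translate([897, 399, 429]) cube([97, 1418, 21]);
translate([1121, 399, 429]) cube([97, 1418, 21]);
translate([1345, 399, 429]) cube([97, 1418, 21]);
translate([1569, 399, 429]) cube([97, 1418, 21]);
translate([1793, 399, 429]) cube([97, 1418, 21]);
translate([2017, 399, 429]) cube([97, 1418, 21]);


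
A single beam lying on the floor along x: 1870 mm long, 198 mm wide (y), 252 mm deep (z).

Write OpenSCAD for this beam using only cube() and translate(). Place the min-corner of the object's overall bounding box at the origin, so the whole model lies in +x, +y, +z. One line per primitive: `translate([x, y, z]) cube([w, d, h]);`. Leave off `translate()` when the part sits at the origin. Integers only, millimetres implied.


cube([1870, 198, 252]);


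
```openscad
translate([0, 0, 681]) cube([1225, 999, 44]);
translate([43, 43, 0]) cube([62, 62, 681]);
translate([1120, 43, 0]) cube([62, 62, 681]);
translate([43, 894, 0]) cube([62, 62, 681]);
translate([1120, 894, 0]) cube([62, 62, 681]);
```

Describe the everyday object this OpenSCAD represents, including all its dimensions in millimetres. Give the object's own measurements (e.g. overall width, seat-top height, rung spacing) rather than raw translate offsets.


A rectangular dining table. The top is 1225×999×44 mm with its upper surface at z = 725 mm. It stands on four 62×62 mm square legs, each inset 43 mm from the nearest pair of top edges, running from the floor to the underside of the top.


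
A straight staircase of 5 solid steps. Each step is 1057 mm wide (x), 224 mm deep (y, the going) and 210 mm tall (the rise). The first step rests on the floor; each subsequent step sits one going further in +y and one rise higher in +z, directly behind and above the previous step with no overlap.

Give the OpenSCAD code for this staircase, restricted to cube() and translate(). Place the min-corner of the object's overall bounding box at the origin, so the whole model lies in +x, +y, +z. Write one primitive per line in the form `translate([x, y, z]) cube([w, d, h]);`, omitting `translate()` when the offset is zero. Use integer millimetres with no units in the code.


cube([1057, 224, 210]);
translate([0, 224, 210]) cube([1057, 224, 210]);
translate([0, 448, 420]) cube([1057, 224, 210]);
translate([0, 672, 630]) cube([1057, 224, 210]);
translate([0, 896, 840]) cube([1057, 224, 210]);


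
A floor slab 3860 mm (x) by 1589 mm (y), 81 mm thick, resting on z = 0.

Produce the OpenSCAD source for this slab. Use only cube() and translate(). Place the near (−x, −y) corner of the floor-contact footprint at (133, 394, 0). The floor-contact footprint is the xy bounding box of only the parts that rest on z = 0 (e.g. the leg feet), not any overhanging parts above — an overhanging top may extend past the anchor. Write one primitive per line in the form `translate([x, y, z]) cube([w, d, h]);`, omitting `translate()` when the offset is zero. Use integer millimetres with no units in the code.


translate([133, 394, 0]) cube([3860, 1589, 81]);


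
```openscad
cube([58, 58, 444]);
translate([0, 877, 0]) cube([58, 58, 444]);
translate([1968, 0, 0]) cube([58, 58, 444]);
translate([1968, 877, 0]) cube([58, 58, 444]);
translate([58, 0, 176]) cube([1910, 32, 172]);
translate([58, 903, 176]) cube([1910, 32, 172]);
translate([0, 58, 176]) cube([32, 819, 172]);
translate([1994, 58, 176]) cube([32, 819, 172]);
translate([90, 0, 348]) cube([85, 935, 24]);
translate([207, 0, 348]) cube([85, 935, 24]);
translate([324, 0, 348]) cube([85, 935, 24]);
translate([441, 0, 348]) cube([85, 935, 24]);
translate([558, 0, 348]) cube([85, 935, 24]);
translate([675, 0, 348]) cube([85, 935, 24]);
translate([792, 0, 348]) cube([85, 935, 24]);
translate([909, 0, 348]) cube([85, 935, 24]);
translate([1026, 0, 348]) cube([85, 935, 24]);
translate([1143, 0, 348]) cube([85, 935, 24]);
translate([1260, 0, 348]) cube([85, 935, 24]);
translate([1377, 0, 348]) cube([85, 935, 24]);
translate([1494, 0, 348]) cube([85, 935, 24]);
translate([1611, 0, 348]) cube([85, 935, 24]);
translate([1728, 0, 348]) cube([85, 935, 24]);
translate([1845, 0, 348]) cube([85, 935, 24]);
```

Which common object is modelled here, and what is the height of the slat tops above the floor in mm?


A bed frame. The slat-top height is 372 mm.

Four posts, four rails, and a row of slats — a bed frame. Slats sit on the rails at z = 176 + 172 = 348; with slat thickness 24, the top is 372 mm.


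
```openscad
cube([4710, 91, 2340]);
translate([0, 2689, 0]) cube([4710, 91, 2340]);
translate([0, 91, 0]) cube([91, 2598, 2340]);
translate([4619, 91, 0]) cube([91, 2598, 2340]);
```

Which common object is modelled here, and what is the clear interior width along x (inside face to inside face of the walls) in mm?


A house (or room) frame. The interior width is 4528 mm.

Four 2340 mm walls enclosing a rectangle with no floor or roof — a room or house frame. Outside width is 4710 mm and wall thickness is 91 mm, so the interior width is 4710 − 2 × 91 = 4528 mm.


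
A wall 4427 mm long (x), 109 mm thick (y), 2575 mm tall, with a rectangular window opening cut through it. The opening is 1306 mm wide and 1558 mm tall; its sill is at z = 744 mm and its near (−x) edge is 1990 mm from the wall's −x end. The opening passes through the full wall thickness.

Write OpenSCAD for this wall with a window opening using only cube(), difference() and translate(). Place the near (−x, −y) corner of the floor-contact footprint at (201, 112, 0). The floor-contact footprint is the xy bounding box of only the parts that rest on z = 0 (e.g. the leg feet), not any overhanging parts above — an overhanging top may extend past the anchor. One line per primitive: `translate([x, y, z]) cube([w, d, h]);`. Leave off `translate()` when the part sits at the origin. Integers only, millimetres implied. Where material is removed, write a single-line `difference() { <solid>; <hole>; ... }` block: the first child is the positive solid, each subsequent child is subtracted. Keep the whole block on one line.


difference() { translate([201, 112, 0]) cube([4427, 109, 2575]); translate([2191, 112, 744]) cube([1306, 109, 1558]); }


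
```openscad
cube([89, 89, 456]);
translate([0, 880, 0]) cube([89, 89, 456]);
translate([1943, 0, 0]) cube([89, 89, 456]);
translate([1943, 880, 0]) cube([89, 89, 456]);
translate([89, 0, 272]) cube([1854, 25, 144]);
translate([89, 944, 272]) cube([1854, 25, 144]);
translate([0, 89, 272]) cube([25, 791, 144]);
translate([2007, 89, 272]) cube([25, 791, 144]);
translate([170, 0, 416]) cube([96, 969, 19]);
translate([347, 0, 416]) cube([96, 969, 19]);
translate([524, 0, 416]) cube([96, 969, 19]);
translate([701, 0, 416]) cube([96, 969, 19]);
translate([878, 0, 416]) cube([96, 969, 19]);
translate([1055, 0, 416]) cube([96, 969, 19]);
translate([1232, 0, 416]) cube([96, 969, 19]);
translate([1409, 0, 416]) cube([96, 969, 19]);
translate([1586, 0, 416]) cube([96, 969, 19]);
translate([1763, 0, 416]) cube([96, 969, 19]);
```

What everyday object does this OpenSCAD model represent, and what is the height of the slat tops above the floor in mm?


A bed frame. The slat-top height is 435 mm.

Four posts, four rails, and a row of slats — a bed frame. Slats sit on the rails at z = 272 + 144 = 416; with slat thickness 19, the top is 435 mm.


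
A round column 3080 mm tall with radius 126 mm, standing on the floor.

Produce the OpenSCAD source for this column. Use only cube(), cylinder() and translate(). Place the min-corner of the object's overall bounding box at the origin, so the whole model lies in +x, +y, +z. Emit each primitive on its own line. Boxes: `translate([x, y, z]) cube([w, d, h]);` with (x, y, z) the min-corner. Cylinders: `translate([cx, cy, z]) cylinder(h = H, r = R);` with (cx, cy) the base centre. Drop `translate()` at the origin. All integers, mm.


translate([126, 126, 0]) cylinder(h = 3080, r = 126);


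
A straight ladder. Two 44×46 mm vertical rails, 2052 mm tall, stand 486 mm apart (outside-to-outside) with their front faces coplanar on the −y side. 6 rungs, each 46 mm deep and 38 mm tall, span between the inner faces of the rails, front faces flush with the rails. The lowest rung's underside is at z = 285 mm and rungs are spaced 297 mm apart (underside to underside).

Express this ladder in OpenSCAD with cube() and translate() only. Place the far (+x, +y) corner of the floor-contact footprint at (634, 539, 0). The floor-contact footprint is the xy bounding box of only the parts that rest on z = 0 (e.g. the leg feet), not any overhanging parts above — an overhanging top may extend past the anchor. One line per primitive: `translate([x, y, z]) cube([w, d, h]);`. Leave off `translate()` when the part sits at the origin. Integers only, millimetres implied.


translate([148, 493, 0]) cube([44, 46, 2052]);
translate([590, 493, 0]) cube([44, 46, 2052]);
translate([192, 493, 285]) cube([398, 46, 38]);
translate([192, 493, 582]) cube([398, 46, 38]);
translate([192, 493, 879]) cube([398, 46, 38]);
translate([192, 493, 1176]) cube([398, 46, 38]);
translate([192, 493, 1473]) cube([398, 46, 38]);
translate([192, 493, 1770]) cube([398, 46, 38]);


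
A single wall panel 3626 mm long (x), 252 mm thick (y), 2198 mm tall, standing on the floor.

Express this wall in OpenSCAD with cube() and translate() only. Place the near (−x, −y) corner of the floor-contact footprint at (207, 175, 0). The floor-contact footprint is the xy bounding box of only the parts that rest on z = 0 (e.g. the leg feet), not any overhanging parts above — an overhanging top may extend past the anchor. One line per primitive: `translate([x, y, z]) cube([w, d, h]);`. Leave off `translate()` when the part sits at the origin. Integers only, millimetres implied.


translate([207, 175, 0]) cube([3626, 252, 2198]);


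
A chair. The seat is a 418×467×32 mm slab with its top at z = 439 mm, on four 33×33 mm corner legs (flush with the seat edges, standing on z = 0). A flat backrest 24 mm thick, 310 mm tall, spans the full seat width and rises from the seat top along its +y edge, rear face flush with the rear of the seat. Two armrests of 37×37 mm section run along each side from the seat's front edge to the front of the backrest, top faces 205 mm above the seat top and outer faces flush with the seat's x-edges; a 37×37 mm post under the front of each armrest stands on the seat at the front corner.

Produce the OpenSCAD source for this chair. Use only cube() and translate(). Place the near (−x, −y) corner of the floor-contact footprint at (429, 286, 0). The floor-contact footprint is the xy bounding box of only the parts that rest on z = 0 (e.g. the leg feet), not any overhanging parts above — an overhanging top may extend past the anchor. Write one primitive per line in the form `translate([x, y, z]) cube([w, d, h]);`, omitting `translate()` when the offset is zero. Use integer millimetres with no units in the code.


translate([429, 286, 407]) cube([418, 467, 32]);
translate([429, 286, 0]) cube([33, 33, 407]);
translate([814, 286, 0]) cube([33, 33, 407]);
translate([429, 720, 0]) cube([33, 33, 407]);
translate([814, 720, 0]) cube([33, 33, 407]);
translate([429, 729, 439]) cube([418, 24, 310]);
translate([429, 286, 607]) cube([37, 443, 37]);
translate([810, 286, 607]) cube([37, 443, 37]);
translate([429, 286, 439]) cube([37, 37, 168]);
translate([810, 286, 439]) cube([37, 37, 168]);


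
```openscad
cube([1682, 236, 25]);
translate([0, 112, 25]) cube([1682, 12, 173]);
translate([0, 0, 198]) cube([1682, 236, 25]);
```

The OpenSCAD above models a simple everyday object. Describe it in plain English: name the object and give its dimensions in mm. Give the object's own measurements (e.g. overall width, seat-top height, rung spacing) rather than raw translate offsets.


An I-beam lying along x, 1682 mm long. Overall section height 223 mm. Two flanges 236 mm wide (y) and 25 mm thick, one on the floor and one at the top; a web 12 mm thick runs between them, centred on the flange width.


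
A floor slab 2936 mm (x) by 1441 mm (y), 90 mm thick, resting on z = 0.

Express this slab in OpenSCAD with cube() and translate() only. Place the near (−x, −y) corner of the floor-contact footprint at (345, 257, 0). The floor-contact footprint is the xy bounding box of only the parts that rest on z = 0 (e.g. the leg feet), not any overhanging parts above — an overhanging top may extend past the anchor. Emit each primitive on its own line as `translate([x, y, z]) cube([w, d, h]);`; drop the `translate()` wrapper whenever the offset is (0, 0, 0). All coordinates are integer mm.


translate([345, 257, 0]) cube([2936, 1441, 90]);


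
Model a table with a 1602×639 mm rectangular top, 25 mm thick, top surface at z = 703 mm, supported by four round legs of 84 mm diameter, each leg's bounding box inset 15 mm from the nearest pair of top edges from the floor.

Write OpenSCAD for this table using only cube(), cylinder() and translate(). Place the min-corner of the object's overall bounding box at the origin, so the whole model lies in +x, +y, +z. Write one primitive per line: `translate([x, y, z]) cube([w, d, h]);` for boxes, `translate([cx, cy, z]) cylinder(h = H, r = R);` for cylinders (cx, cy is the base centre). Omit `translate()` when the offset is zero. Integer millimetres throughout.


translate([0, 0, 678]) cube([1602, 639, 25]);
translate([57, 57, 0]) cylinder(h = 678, r = 42);
translate([1545, 57, 0]) cylinder(h = 678, r = 42);
translate([57, 582, 0]) cylinder(h = 678, r = 42);
translate([1545, 582, 0]) cylinder(h = 678, r = 42);


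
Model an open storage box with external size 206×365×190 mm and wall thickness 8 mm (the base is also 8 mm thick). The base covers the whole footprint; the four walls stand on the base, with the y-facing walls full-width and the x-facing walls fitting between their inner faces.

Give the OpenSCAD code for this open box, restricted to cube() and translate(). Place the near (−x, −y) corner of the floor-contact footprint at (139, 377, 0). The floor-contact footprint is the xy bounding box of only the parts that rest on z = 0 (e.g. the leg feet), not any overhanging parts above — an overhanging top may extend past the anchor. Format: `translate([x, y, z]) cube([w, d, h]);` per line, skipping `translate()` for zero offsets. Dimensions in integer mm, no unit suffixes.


translate([139, 377, 0]) cube([206, 365, 8]);
translate([139, 377, 8]) cube([206, 8, 182]);
translate([139, 734, 8]) cube([206, 8, 182]);
translate([139, 385, 8]) cube([8, 349, 182]);
translate([337, 385, 8]) cube([8, 349, 182]);


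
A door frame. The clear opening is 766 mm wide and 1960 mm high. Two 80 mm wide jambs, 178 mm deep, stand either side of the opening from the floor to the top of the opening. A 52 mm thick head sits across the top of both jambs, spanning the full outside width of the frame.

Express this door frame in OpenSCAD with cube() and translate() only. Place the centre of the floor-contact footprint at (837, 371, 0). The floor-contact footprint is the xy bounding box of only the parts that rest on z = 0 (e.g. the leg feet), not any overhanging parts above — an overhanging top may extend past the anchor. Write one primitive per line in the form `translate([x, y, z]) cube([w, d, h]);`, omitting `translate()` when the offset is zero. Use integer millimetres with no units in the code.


translate([374, 282, 0]) cube([80, 178, 1960]);
translate([1220, 282, 0]) cube([80, 178, 1960]);
translate([374, 282, 1960]) cube([926, 178, 52]);


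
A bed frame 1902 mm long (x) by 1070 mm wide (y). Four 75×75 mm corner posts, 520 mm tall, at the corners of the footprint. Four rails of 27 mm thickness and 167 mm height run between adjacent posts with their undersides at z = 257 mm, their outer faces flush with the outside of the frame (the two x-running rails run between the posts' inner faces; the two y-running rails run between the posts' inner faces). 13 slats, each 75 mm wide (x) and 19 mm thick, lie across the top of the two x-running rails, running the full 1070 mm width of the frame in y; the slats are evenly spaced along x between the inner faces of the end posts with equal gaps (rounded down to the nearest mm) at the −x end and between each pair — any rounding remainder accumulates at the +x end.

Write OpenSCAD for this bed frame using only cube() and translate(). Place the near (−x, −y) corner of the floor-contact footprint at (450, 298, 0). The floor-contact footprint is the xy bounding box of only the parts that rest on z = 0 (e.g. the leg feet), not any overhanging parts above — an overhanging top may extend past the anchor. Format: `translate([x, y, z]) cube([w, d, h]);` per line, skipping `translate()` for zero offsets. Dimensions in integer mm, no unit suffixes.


translate([450, 298, 0]) cube([75, 75, 520]);
translate([450, 1293, 0]) cube([75, 75, 520]);
translate([2277, 298, 0]) cube([75, 75, 520]);
translate([2277, 1293, 0]) cube([75, 75, 520]);
translate([525, 298, 257]) cube([1752, 27, 167]);
translate([525, 1341, 257]) cube([1752, 27, 167]);
translate([450, 373, 257]) cube([27, 920, 167]);
translate([2325, 373, 257]) cube([27, 920, 167]);
translate([580, 298, 424]) cube([75, 1070, 19]);
translate([710, 298, 424]) cube([75, 1070, 19]);
translate([840, 298, 424]) cube([75, 1070, 19]);
translate([970, 298, 424]) cube([75, 1070, 19]);
translate([1100, 298, 424]) cube([75, 1070, 19]);
translate([1230, 298, 424]) cube([75, 1070, 19]);
translate([1360, 298, 424]) cube([75, 1070, 19]);
translate([1490, 298, 424]) cube([75, 1070, 19]);
translate([1620, 298, 424]) cube([75, 1070, 19]);
translate([1750, 298, 424]) cube([75, 1070, 19]);
translate([1880, 298, 424]) cube([75, 1070, 19]);
translate([2010, 298, 424]) cube([75, 1070, 19]);
translate([2140, 298, 424]) cube([75, 1070, 19]);


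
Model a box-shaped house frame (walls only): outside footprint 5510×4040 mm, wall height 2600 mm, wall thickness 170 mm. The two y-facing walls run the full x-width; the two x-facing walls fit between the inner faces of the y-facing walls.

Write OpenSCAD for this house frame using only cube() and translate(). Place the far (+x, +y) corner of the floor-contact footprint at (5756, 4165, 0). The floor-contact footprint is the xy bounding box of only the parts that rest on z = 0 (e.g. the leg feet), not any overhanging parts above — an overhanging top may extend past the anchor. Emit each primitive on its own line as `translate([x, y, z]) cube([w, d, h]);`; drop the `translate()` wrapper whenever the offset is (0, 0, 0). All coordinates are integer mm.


translate([246, 125, 0]) cube([5510, 170, 2600]);
translate([246, 3995, 0]) cube([5510, 170, 2600]);
translate([246, 295, 0]) cube([170, 3700, 2600]);
translate([5586, 295, 0]) cube([170, 3700, 2600]);


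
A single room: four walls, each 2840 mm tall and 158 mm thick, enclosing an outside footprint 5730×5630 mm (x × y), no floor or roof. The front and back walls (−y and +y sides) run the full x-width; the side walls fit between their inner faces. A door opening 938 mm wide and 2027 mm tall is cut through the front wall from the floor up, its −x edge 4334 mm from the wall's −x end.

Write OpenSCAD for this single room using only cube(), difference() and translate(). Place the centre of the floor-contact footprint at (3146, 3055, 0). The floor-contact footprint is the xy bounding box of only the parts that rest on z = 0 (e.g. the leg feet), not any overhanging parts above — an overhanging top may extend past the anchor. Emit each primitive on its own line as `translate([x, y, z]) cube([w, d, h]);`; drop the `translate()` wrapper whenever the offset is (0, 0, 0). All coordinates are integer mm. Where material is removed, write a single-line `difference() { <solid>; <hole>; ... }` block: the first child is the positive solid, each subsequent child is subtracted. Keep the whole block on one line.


difference() { translate([281, 240, 0]) cube([5730, 158, 2840]); translate([4615, 240, 0]) cube([938, 158, 2027]); }
translate([281, 5712, 0]) cube([5730, 158, 2840]);
translate([281, 398, 0]) cube([158, 5314, 2840]);
translate([5853, 398, 0]) cube([158, 5314, 2840]);


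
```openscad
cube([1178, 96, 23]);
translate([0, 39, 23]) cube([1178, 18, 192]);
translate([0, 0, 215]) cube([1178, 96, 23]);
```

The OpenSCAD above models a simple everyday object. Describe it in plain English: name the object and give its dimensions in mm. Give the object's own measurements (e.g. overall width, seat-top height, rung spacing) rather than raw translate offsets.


An I-beam lying along x, 1178 mm long. Overall section height 238 mm. Two flanges 96 mm wide (y) and 23 mm thick, one on the floor and one at the top; a web 18 mm thick runs between them, centred on the flange width.


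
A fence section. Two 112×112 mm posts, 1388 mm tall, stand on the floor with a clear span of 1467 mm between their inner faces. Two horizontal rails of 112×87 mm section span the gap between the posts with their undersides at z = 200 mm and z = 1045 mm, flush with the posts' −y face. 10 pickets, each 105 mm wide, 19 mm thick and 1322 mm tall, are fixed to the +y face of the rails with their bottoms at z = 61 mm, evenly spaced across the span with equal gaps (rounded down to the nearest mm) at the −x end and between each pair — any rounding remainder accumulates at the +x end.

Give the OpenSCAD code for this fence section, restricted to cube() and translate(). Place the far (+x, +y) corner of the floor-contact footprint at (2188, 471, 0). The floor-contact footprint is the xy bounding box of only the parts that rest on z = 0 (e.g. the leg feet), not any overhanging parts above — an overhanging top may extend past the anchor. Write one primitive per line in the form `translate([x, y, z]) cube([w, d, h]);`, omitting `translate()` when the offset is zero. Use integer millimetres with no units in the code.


translate([497, 359, 0]) cube([112, 112, 1388]);
translate([2076, 359, 0]) cube([112, 112, 1388]);
translate([609, 359, 200]) cube([1467, 112, 87]);
translate([609, 359, 1045]) cube([1467, 112, 87]);
translate([646, 471, 61]) cube([105, 19, 1322]);
translate([788, 471, 61]) cube([105, 19, 1322]);
translate([930, 471, 61]) cube([105, 19, 1322]);
translate([1072, 471, 61]) cube([105, 19, 1322]);
translate([1214, 471, 61]) cube([105, 19, 1322]);
translate([1356, 471, 61]) cube([105, 19, 1322]);
translate([1498, 471, 61]) cube([105, 19, 1322]);
translate([1640, 471, 61]) cube([105, 19, 1322]);
translate([1782, 471, 61]) cube([105, 19, 1322]);
translate([1924, 471, 61]) cube([105, 19, 1322]);


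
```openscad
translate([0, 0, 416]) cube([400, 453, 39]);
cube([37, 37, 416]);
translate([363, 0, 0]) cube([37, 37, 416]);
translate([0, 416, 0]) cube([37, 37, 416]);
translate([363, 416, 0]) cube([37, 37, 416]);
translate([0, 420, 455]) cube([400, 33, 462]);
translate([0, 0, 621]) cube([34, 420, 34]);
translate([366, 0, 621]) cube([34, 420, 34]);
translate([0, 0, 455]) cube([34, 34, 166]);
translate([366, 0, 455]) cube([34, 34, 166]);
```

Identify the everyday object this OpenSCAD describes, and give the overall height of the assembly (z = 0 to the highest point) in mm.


A chair. The overall height is 917 mm.

A slab on four corner posts with a tall panel at the back — a chair. The seat slab sits at z = 416 with thickness 39, and the 462 mm backrest starts at the seat top, so the overall height is 416 + 39 + 462 = 917 mm.


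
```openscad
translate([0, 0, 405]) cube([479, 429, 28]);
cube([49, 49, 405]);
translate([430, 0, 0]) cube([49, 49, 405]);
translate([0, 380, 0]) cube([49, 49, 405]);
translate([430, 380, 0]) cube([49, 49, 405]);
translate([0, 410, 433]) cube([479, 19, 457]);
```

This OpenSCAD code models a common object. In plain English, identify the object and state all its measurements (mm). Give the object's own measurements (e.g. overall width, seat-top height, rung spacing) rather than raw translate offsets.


A chair. The seat is a 479×429×28 mm slab with its top at z = 433 mm, on four 49×49 mm corner legs (flush with the seat edges, standing on z = 0). A flat backrest 19 mm thick, 457 mm tall, spans the full seat width and rises from the seat top along its +y edge, rear face flush with the rear of the seat.


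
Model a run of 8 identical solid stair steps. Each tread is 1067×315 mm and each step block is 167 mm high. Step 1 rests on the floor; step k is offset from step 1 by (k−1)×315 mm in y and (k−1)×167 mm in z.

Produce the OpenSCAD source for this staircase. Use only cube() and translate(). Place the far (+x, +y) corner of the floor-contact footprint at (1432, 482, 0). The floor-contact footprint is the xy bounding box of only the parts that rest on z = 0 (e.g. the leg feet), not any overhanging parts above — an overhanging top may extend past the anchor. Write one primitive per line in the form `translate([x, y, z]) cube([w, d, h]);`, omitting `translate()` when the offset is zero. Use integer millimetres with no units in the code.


translate([365, 167, 0]) cube([1067, 315, 167]);
translate([365, 482, 167]) cube([1067, 315, 167]);
translate([365, 797, 334]) cube([1067, 315, 167]);
translate([365, 1112, 501]) cube([1067, 315, 167]);
translate([365, 1427, 668]) cube([1067, 315, 167]);
translate([365, 1742, 835]) cube([1067, 315, 167]);
translate([365, 2057, 1002]) cube([1067, 315, 167]);
translate([365, 2372, 1169]) cube([1067, 315, 167]);


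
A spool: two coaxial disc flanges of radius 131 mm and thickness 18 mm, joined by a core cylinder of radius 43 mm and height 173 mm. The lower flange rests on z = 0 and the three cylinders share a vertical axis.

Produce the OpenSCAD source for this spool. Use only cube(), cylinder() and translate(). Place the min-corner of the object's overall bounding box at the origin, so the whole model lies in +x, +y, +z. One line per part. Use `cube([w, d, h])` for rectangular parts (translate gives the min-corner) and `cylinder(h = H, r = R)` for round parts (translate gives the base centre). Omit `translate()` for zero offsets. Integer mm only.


translate([131, 131, 0]) cylinder(h = 18, r = 131);
translate([131, 131, 18]) cylinder(h = 173, r = 43);
translate([131, 131, 191]) cylinder(h = 18, r = 131);


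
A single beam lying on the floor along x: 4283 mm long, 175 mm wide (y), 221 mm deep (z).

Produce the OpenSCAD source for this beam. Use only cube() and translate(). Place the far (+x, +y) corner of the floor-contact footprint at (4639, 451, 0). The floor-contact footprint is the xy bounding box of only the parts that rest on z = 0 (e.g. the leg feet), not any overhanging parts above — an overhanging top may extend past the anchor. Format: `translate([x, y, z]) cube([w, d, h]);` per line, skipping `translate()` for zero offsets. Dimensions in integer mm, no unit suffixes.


translate([356, 276, 0]) cube([4283, 175, 221]);


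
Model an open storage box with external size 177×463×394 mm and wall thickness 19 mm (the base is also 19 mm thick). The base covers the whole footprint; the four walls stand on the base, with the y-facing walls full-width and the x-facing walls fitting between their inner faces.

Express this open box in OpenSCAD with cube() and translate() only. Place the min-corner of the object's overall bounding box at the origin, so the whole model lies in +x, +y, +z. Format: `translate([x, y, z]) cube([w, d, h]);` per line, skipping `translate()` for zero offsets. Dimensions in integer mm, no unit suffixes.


cube([177, 463, 19]);
translate([0, 0, 19]) cube([177, 19, 375]);
translate([0, 444, 19]) cube([177, 19, 375]);
translate([0, 19, 19]) cube([19, 425, 375]);
translate([158, 19, 19]) cube([19, 425, 375]);


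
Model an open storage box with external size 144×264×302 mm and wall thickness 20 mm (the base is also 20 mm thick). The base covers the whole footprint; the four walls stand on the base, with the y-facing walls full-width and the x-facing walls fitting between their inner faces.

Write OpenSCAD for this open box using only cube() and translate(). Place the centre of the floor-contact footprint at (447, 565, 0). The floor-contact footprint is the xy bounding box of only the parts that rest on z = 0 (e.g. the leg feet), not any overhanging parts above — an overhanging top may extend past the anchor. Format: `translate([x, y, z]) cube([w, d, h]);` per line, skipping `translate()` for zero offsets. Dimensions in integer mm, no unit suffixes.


translate([375, 433, 0]) cube([144, 264, 20]);
translate([375, 433, 20]) cube([144, 20, 282]);
translate([375, 677, 20]) cube([144, 20, 282]);
translate([375, 453, 20]) cube([20, 224, 282]);
translate([499, 453, 20]) cube([20, 224, 282]);


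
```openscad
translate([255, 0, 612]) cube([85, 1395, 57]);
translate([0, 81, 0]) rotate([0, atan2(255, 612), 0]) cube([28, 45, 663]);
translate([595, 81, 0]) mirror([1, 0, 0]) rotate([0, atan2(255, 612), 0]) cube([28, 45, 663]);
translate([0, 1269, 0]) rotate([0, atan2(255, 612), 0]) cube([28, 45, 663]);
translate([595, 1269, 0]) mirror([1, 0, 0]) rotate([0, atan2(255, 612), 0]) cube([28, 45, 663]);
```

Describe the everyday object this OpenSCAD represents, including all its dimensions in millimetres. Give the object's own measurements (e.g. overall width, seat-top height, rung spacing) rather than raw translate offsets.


A sawhorse. A 85×1395×57 mm beam (x, y, z) sits on two A-frame leg pairs. Each pair is two raked legs of 28×45 mm section (45 mm along y) splaying symmetrically in x. Each leg rises 612 mm vertically over 255 mm of horizontal reach and is 663 mm long along its own axis. Every leg's outer bottom edge rests on the floor and its outer top edge meets a bottom edge of the beam — the left legs (tilting toward +x) meet the beam's −x bottom edge, the right legs (their mirror images, tilting toward −x) meet its +x bottom edge — so the leg tops tuck under the beam, the beam's underside is 612 mm above the floor, and the feet are 595 mm apart outside-to-outside with the beam centred between them. The two leg pairs are set in 81 mm from either end of the beam.
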